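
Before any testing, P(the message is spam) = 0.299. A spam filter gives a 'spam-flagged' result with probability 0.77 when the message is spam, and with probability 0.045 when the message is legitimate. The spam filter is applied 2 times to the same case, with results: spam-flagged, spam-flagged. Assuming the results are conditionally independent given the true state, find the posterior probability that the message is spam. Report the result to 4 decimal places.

Let H be the event that the message is spam; start with P(H) = 0.299. P('spam-flagged'|H) = 0.77, P('spam-flagged'|¬H) = 0.045.
Update on result 1 ('spam-flagged'): P(H) ← 0.77·0.2990 / (0.77·0.2990 + 0.045·0.7010) = 0.23023/0.26177 = 0.8795.
Update on result 2 ('spam-flagged'): P(H) ← 0.77·0.8795 / (0.77·0.8795 + 0.045·0.1205) = 0.67721/0.68263 = 0.9921.

Posterior P(H) ≈ 0.9921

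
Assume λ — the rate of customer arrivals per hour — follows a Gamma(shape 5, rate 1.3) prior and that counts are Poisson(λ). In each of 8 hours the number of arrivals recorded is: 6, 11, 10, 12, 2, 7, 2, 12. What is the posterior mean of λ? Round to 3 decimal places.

The Poisson likelihood adds the total count to the shape and the number of exposure periods to the rate. Here ∑xᵢ = 62 and n = 8, so shape 5→67 and rate 1.3→9.3.
E[λ | data] = 67/9.3 = 7.204.

Posterior mean ≈ 7.204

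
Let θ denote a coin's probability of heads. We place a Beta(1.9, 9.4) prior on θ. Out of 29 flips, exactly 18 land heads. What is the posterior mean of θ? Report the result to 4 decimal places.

Observing 18 successes and 11 failures updates Beta(1.9, 9.4) by adding the success and failure counts to the two shape parameters: α = 1.9+18 = 19.9, β = 9.4+11 = 20.4.
E[θ | data] = 19.9/(19.9+20.4) = 0.4938.

Posterior mean ≈ 0.4938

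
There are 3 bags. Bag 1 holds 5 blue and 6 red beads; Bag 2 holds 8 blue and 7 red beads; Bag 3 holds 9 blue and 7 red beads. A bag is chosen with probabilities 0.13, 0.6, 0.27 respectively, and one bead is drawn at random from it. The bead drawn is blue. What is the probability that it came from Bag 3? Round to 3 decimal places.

Tabulate prior·likelihood by source: [1] prior 0.13, lik 0.4545, product 0.05909; [2] prior 0.6, lik 0.5333, product 0.3200; [3] prior 0.27, lik 0.5625, product 0.1519.
Normalizing constant = 0.53097; the posterior for Bag 3 is its product over the sum, 0.1519/0.53097 = 0.286.

Posterior probability ≈ 0.286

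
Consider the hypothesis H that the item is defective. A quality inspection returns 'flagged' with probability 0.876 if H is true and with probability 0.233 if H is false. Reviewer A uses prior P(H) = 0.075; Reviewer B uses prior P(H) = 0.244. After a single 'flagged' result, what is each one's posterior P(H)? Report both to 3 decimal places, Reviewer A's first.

P('+'|H) = 0.876, P('+'|¬H) = 0.233.
Reviewer A: numerator 0.876·0.075 = 0.065700; evidence = 0.065700+0.233·0.925 = 0.28123; posterior = 0.234.
Reviewer B: numerator 0.876·0.244 = 0.21374; evidence = 0.21374+0.233·0.756 = 0.38989; posterior = 0.548.

Reviewer A: 0.234; Reviewer B: 0.548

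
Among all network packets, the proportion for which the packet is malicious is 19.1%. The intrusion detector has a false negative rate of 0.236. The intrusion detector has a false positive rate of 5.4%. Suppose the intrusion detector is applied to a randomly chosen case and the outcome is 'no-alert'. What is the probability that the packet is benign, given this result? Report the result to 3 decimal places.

P(¬H | E) ≈ 0.944

Let H be the event that the packet is malicious. P(H) = 0.191, so P(¬H) = 0.809. With E the 'no-alert' result, P(E|H) = 0.236 and P(E|¬H) = 0.946.
P(E) = 0.236·0.191 + 0.946·0.809 = 0.045076 + 0.76531 = 0.81039.
By Bayes' theorem, P(H|E) = 0.045076 / 0.81039 = 0.056. Hence P(¬H|E) = 1 − 0.056 = 0.944.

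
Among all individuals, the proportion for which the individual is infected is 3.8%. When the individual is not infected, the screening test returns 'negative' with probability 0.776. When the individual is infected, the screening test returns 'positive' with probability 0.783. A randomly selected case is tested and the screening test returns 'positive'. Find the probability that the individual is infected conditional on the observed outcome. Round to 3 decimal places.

Write H for 'the individual is infected'. Prior odds H:¬H = 0.038/0.962 = 0.039501. For the 'positive' outcome, the likelihood ratio is 0.783/0.224 = 3.4955.
Posterior odds = 0.039501 × 3.4955 = 0.13808, so P(H|E) = 0.13808/(1+0.13808) = 0.121.

P(H | E) ≈ 0.121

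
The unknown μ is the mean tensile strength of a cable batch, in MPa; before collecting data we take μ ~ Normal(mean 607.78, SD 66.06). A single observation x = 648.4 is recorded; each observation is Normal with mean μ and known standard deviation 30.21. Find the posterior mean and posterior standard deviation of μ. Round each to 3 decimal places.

Prior precision 1/τ₀² = 1/66.06² = 0.00022915; data precision n/σ² = 1/30.21² = 0.00109572.
Posterior precision = 0.00022915 + 0.00109572 = 0.00132487, giving posterior SD = 1/√0.00132487 = 27.473.
Posterior mean = (0.00022915·607.78 + 0.00109572·648.4) / 0.00132487 = 641.374.

Posterior mean ≈ 641.374; posterior SD ≈ 27.473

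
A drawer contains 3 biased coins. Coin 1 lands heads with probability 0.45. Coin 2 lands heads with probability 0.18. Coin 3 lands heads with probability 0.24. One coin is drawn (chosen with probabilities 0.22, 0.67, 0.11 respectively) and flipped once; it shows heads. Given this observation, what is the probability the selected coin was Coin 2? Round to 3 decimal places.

Tabulate prior·likelihood by source: [1] prior 0.22, lik 0.45, product 0.09900; [2] prior 0.67, lik 0.18, product 0.1206; [3] prior 0.11, lik 0.24, product 0.02640.
Normalizing constant = 0.24600; the posterior for Coin 2 is its product over the sum, 0.1206/0.24600 = 0.490.

Posterior probability ≈ 0.490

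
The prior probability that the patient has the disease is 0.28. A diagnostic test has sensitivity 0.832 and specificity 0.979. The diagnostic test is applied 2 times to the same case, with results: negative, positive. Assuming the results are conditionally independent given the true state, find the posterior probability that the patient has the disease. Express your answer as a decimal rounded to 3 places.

With H the event that the patient has the disease, the joint likelihood of the observed sequence is P(data|H) = 0.168·0.832 = 0.13978 and P(data|¬H) = 0.979·0.021 = 0.020559.
Bayes: P(H|data) = 0.28·0.13978 / (0.28·0.13978 + 0.72·0.020559) = 0.039137/0.053940 = 0.7256.

Posterior P(H) ≈ 0.726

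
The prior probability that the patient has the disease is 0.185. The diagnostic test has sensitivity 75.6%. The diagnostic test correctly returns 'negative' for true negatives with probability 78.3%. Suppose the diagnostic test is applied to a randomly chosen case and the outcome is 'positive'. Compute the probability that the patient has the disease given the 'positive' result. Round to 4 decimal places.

Let H be the event that the patient has the disease. P(H) = 0.185, so P(¬H) = 0.815. With E the 'positive' result, P(E|H) = 0.756 and P(E|¬H) = 0.217.
P(E) = 0.756·0.185 + 0.217·0.815 = 0.13986 + 0.17685 = 0.31671.
By Bayes' theorem, P(H|E) = 0.13986 / 0.31671 = 0.4416.

P(H | E) ≈ 0.4416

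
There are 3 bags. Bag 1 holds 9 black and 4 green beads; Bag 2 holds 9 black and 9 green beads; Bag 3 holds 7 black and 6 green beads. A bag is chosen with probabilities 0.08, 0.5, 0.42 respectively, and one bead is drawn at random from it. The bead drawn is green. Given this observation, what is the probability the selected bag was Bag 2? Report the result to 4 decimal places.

Tabulate prior·likelihood by source: [1] prior 0.08, lik 0.3077, product 0.02462; [2] prior 0.5, lik 0.5, product 0.2500; [3] prior 0.42, lik 0.4615, product 0.1938.
Normalizing constant = 0.46846; the posterior for Bag 2 is its product over the sum, 0.2500/0.46846 = 0.5337.

Posterior probability ≈ 0.5337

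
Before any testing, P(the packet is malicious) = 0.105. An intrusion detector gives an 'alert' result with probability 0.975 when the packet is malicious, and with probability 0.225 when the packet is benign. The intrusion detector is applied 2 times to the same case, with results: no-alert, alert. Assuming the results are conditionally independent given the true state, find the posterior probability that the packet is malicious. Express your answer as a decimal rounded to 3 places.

Posterior P(H) ≈ 0.016

With H the event that the packet is malicious, the joint likelihood of the observed sequence is P(data|H) = 0.025·0.975 = 0.024375 and P(data|¬H) = 0.775·0.225 = 0.17438.
Bayes: P(H|data) = 0.105·0.024375 / (0.105·0.024375 + 0.895·0.17438) = 0.0025594/0.15863 = 0.0161.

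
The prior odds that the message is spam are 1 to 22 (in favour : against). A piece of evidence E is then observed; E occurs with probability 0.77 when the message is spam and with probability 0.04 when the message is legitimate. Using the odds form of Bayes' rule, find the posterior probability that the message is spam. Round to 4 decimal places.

Prior odds = 1/22 = 0.045455. In log-odds, ln(0.045455) = -3.0910.
Add log likelihood ratio: ln(19.250) = 2.9575.
Posterior log-odds = -0.13353, so posterior odds = exp(-0.13353) = 0.87500. Converting, P(H|E) = 0.87500/1.8750 = 0.4667.

Posterior probability ≈ 0.4667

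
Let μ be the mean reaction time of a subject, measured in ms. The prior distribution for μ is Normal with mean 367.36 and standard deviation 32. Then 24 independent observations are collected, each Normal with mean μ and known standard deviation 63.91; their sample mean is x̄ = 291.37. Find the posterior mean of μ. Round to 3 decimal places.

Prior precision 1/τ₀² = 1/32² = 0.00097656; data precision n/σ² = 24/63.91² = 0.00587589.
Posterior precision = 0.00097656 + 0.00587589 = 0.00685245.
Posterior mean = (0.00097656·367.36 + 0.00587589·291.37) / 0.00685245 = 302.200.

Posterior mean ≈ 302.200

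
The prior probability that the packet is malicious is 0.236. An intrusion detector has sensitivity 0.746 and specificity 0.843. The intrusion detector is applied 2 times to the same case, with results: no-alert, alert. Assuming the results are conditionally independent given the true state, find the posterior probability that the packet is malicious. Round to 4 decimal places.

Posterior P(H) ≈ 0.3066

Let H be the event that the packet is malicious; start with P(H) = 0.236. P('alert'|H) = 0.746, P('alert'|¬H) = 0.157.
Update on result 1 ('no-alert'): P(H) ← 0.254·0.2360 / (0.254·0.2360 + 0.843·0.7640) = 0.059944/0.70400 = 0.0851.
Update on result 2 ('alert'): P(H) ← 0.746·0.0851 / (0.746·0.0851 + 0.157·0.9149) = 0.063521/0.20715 = 0.3066.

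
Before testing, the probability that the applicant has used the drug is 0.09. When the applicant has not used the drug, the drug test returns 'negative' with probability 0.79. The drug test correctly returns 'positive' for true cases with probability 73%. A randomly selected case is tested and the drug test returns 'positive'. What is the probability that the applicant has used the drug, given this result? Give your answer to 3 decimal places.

Let H be the event that the applicant has used the drug. P(H) = 0.09, so P(¬H) = 0.91. With E the 'positive' result, P(E|H) = 0.73 and P(E|¬H) = 0.21.
P(E) = 0.73·0.09 + 0.21·0.91 = 0.065700 + 0.19110 = 0.25680.
By Bayes' theorem, P(H|E) = 0.065700 / 0.25680 = 0.256.

P(H | E) ≈ 0.256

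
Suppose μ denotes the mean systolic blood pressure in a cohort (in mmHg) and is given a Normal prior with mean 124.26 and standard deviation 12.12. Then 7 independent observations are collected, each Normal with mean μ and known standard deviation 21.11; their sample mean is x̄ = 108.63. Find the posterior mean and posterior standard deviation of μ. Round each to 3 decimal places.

Posterior mean ≈ 113.356; posterior SD ≈ 6.664

With known σ, the Normal prior is conjugate. Weight on the data is w = (n/σ²)/(n/σ² + 1/τ₀²) = 0.0157080/(0.0157080+0.00680761) = 0.69765.
Posterior mean = w·x̄ + (1−w)·μ₀ = 0.69765·108.63 + 0.30235·124.26 = 113.356. Posterior variance = 1/(0.0157080+0.00680761) = 44.4136, so SD = 6.664.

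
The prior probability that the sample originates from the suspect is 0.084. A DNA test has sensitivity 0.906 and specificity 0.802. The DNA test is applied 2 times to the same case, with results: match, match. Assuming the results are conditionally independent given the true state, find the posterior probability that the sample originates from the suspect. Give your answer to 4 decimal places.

Posterior P(H) ≈ 0.6575

Let H be the event that the sample originates from the suspect; start with P(H) = 0.084. P('match'|H) = 0.906, P('match'|¬H) = 0.198.
Update on result 1 ('match'): P(H) ← 0.906·0.0840 / (0.906·0.0840 + 0.198·0.9160) = 0.076104/0.25747 = 0.2956.
Update on result 2 ('match'): P(H) ← 0.906·0.2956 / (0.906·0.2956 + 0.198·0.7044) = 0.26780/0.40727 = 0.6575.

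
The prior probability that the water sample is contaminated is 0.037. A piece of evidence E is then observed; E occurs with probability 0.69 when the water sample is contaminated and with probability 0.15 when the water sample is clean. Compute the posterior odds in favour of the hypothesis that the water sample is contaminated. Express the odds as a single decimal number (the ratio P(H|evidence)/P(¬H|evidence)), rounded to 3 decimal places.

Prior odds = 0.037/(1−0.037) = 0.038422.
Likelihood ratio for E = 0.69/0.15 = 4.6000.
Posterior odds = prior odds × LR = 0.17674.

Posterior odds ≈ 0.177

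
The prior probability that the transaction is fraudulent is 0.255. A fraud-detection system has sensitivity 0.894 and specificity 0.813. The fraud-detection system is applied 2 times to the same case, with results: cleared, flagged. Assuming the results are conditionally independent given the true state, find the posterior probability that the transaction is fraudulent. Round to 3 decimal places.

With H the event that the transaction is fraudulent, the joint likelihood of the observed sequence is P(data|H) = 0.106·0.894 = 0.094764 and P(data|¬H) = 0.813·0.187 = 0.15203.
Bayes: P(H|data) = 0.255·0.094764 / (0.255·0.094764 + 0.745·0.15203) = 0.024165/0.13743 = 0.1758.

Posterior P(H) ≈ 0.176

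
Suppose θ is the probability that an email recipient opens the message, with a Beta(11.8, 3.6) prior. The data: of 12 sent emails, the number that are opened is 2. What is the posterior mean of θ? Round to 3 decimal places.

The binomial likelihood is conjugate to the Beta prior: with 2 successes and 10 failures, the posterior is Beta(11.8+2, 3.6+10) = Beta(13.8, 13.6).
E[θ | data] = 13.8/(13.8+13.6) = 0.504.

Posterior mean ≈ 0.504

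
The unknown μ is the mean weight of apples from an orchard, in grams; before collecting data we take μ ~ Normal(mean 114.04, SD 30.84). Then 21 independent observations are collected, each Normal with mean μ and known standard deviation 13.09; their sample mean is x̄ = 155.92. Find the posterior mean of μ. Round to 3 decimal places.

Posterior mean ≈ 155.564

With known σ, the Normal prior is conjugate. Weight on the data is w = (n/σ²)/(n/σ² + 1/τ₀²) = 0.122558/(0.122558+0.00105141) = 0.99149.
Posterior mean = w·x̄ + (1−w)·μ₀ = 0.99149·155.92 + 0.0085059·114.04 = 155.564.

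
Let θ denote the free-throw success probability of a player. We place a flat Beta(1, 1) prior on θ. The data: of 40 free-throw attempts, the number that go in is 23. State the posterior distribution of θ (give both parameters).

Posterior: Beta(24, 18)

Observing 23 successes and 17 failures updates Beta(1, 1) by adding the success and failure counts to the two shape parameters: α = 1+23 = 24, β = 1+17 = 18.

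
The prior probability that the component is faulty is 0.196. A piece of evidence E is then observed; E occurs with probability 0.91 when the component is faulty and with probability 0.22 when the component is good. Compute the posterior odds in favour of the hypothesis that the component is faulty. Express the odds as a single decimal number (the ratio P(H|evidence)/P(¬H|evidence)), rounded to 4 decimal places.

Prior odds = 0.196/(1−0.196) = 0.24378.
Likelihood ratio for E = 0.91/0.22 = 4.1364.
Posterior odds = prior odds × LR = 1.0084.

Posterior odds ≈ 1.0084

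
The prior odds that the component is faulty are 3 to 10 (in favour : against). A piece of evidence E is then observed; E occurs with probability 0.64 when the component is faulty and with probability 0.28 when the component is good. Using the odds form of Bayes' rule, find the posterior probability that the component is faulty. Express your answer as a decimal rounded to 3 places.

Prior odds = 3/10 = 0.30000.
Likelihood ratio for E = 0.64/0.28 = 2.2857.
Posterior odds = prior odds × LR = 0.68571.
Posterior probability = odds/(1+odds) = 0.68571/1.6857 = 0.407.

Posterior probability ≈ 0.407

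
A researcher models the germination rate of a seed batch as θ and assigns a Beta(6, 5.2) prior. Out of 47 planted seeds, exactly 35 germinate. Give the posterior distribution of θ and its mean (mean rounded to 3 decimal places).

Observing 35 successes and 12 failures updates Beta(6, 5.2) by adding the success and failure counts to the two shape parameters: α = 6+35 = 41, β = 5.2+12 = 17.2.
E[θ | data] = 41/(41+17.2) = 0.704.

Posterior: Beta(41, 17.2); mean ≈ 0.704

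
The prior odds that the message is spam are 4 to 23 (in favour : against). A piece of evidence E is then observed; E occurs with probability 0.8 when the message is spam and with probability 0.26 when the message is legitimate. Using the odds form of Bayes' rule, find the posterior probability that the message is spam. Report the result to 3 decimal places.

Prior odds = 4/23 = 0.17391.
Likelihood ratio for E = 0.8/0.26 = 3.0769.
Posterior odds = prior odds × LR = 0.53512.
Posterior probability = odds/(1+odds) = 0.53512/1.5351 = 0.349.

Posterior probability ≈ 0.349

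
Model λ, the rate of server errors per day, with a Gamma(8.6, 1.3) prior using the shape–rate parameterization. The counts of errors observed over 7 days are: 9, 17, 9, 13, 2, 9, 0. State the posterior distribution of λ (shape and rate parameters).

Posterior: Gamma(shape=67.6, rate=8.3)

The Poisson likelihood adds the total count to the shape and the number of exposure periods to the rate. Here ∑xᵢ = 59 and n = 7, so shape 8.6→67.6 and rate 1.3→8.3.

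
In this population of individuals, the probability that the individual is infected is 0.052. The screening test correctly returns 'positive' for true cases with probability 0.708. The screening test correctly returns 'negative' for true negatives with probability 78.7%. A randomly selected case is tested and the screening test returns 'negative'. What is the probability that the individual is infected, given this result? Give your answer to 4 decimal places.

P(H | E) ≈ 0.0199

Write H for 'the individual is infected'. Prior odds H:¬H = 0.052/0.948 = 0.054852. For the 'negative' outcome, the likelihood ratio is 0.292/0.787 = 0.37103.
Posterior odds = 0.054852 × 0.37103 = 0.020352, so P(H|E) = 0.020352/(1+0.020352) = 0.0199.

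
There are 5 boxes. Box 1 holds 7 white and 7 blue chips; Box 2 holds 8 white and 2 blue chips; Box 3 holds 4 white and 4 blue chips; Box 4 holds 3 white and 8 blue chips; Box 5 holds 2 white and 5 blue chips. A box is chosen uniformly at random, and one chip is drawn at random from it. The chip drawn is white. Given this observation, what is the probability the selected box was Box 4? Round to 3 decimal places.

Tabulate prior·likelihood by source: [1] prior 0.2, lik 0.5, product 0.1000; [2] prior 0.2, lik 0.8, product 0.1600; [3] prior 0.2, lik 0.5, product 0.1000; [4] prior 0.2, lik 0.2727, product 0.05455; [5] prior 0.2, lik 0.2857, product 0.05714.
Normalizing constant = 0.47169; the posterior for Box 4 is its product over the sum, 0.05455/0.47169 = 0.116.

Posterior probability ≈ 0.116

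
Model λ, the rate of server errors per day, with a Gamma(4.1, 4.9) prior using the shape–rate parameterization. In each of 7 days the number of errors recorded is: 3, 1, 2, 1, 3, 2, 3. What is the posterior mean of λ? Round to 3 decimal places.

Total count ∑xᵢ = 15 over n = 7 days.
Gamma is conjugate to the Poisson likelihood: posterior is Gamma(shape = 4.1+15 = 19.1, rate = 4.9+7 = 11.9).
Posterior mean = shape/rate = 19.1/11.9 = 1.605.

Posterior mean ≈ 1.605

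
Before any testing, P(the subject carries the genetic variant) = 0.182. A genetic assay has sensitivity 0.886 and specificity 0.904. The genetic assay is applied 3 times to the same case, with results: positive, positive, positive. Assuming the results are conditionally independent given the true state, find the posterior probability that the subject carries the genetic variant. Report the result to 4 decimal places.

Posterior P(H) ≈ 0.9943

Let H be the event that the subject carries the genetic variant; start with P(H) = 0.182. P('positive'|H) = 0.886, P('positive'|¬H) = 0.096.
Update on result 1 ('positive'): P(H) ← 0.886·0.1820 / (0.886·0.1820 + 0.096·0.8180) = 0.16125/0.23978 = 0.6725.
Update on result 2 ('positive'): P(H) ← 0.886·0.6725 / (0.886·0.6725 + 0.096·0.3275) = 0.59583/0.62727 = 0.9499.
Update on result 3 ('positive'): P(H) ← 0.886·0.9499 / (0.886·0.9499 + 0.096·0.0501) = 0.84159/0.84640 = 0.9943.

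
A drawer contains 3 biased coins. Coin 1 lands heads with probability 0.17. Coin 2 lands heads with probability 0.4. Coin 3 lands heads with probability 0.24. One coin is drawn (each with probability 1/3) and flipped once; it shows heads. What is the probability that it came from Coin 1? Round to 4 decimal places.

Posterior probability ≈ 0.2099

P(heads|C1) = 0.17; P(heads|C2) = 0.4; P(heads|C3) = 0.24.
Prior × likelihood for each source: 0.333333·0.17=0.05667, 0.333333·0.4=0.1333, 0.333333·0.24=0.08000. Summing gives P(heads) = 0.27000.
P(Coin 1 | heads) = 0.05667 / 0.27000 = 0.2099.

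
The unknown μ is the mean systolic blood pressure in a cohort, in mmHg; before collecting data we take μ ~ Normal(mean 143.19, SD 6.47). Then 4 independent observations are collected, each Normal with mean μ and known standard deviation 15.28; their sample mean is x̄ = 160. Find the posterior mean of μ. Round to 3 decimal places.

Prior precision 1/τ₀² = 1/6.47² = 0.0238886; data precision n/σ² = 4/15.28² = 0.0171322.
Posterior precision = 0.0238886 + 0.0171322 = 0.0410208.
Posterior mean = (0.0238886·143.19 + 0.0171322·160) / 0.0410208 = 150.211.

Posterior mean ≈ 150.211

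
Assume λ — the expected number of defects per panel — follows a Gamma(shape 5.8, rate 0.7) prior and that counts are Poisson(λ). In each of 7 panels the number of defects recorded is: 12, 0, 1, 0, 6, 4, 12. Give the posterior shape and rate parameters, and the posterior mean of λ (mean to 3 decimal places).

Total count ∑xᵢ = 35 over n = 7 panels.
Gamma is conjugate to the Poisson likelihood: posterior is Gamma(shape = 5.8+35 = 40.8, rate = 0.7+7 = 7.7).
Posterior mean = shape/rate = 40.8/7.7 = 5.299.

Posterior: Gamma(shape=40.8, rate=7.7); mean ≈ 5.299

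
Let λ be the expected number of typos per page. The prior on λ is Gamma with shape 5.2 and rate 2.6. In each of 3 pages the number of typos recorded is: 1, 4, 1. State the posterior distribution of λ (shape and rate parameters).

Posterior: Gamma(shape=11.2, rate=5.6)

Total count ∑xᵢ = 6 over n = 3 pages.
Gamma is conjugate to the Poisson likelihood: posterior is Gamma(shape = 5.2+6 = 11.2, rate = 2.6+3 = 5.6).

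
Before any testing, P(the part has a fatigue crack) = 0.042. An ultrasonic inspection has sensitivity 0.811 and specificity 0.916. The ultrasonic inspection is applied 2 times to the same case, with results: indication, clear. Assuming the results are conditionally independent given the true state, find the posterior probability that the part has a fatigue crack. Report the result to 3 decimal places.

With H the event that the part has a fatigue crack, the joint likelihood of the observed sequence is P(data|H) = 0.811·0.189 = 0.15328 and P(data|¬H) = 0.084·0.916 = 0.076944.
Bayes: P(H|data) = 0.042·0.15328 / (0.042·0.15328 + 0.958·0.076944) = 0.0064377/0.080150 = 0.0803.

Posterior P(H) ≈ 0.080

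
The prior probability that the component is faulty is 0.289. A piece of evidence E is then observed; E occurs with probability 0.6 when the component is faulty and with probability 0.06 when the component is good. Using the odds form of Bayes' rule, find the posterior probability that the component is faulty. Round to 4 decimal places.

Posterior probability ≈ 0.8026

Prior odds = 0.289/(1−0.289) = 0.40647. In log-odds, ln(0.40647) = -0.90025.
Add log likelihood ratio: ln(10.000) = 2.3026.
Posterior log-odds = 1.4023, so posterior odds = exp(1.4023) = 4.0647. Converting, P(H|E) = 4.0647/5.0647 = 0.8026.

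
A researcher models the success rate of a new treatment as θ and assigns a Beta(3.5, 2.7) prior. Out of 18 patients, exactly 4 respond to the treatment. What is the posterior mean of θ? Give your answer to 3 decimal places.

Posterior mean ≈ 0.310

Observing 4 successes and 14 failures updates Beta(3.5, 2.7) by adding the success and failure counts to the two shape parameters: α = 3.5+4 = 7.5, β = 2.7+14 = 16.7.
E[θ | data] = 7.5/(7.5+16.7) = 0.310.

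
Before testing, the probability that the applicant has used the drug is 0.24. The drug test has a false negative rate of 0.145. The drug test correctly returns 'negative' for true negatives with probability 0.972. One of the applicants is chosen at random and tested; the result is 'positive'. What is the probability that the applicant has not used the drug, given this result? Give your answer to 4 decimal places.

Write H for 'the applicant has used the drug'. Prior odds H:¬H = 0.24/0.76 = 0.31579. For the 'positive' outcome, the likelihood ratio is 0.855/0.028 = 30.536.
Posterior odds = 0.31579 × 30.536 = 9.6429, so P(H|E) = 9.6429/(1+9.6429) = 0.9060. Then P(¬H|E) = 1 − 0.9060 = 0.0940.

P(¬H | E) ≈ 0.0940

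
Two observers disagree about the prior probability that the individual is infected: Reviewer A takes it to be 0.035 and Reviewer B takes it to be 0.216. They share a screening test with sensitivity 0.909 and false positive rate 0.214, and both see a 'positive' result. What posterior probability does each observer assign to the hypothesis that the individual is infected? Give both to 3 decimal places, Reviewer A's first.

Reviewer A: 0.133; Reviewer B: 0.539

P('+'|H) = 0.909, P('+'|¬H) = 0.214.
Reviewer A: numerator 0.909·0.035 = 0.031815; evidence = 0.031815+0.214·0.965 = 0.23833; posterior = 0.133.
Reviewer B: numerator 0.909·0.216 = 0.19634; evidence = 0.19634+0.214·0.784 = 0.36412; posterior = 0.539.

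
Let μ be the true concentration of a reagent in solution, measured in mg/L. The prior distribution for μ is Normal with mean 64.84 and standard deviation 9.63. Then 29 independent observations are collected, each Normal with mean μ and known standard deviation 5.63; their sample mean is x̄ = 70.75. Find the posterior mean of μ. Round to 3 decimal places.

With known σ, the Normal prior is conjugate. Weight on the data is w = (n/σ²)/(n/σ² + 1/τ₀²) = 0.914916/(0.914916+0.0107832) = 0.98835.
Posterior mean = w·x̄ + (1−w)·μ₀ = 0.98835·70.75 + 0.011649·64.84 = 70.681.

Posterior mean ≈ 70.681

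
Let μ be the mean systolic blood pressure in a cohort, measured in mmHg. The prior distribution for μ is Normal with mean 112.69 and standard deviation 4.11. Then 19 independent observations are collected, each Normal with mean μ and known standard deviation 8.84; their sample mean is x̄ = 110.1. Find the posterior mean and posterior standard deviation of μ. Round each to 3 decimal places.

With known σ, the Normal prior is conjugate. Weight on the data is w = (n/σ²)/(n/σ² + 1/τ₀²) = 0.243136/(0.243136+0.0591993) = 0.80419.
Posterior mean = w·x̄ + (1−w)·μ₀ = 0.80419·110.1 + 0.19581·112.69 = 110.607. Posterior variance = 1/(0.243136+0.0591993) = 3.30759, so SD = 1.819.

Posterior mean ≈ 110.607; posterior SD ≈ 1.819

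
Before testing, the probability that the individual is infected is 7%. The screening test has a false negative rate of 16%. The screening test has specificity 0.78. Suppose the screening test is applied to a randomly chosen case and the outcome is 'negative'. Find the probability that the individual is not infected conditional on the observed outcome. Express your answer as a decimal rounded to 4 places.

Let H be the event that the individual is infected. P(H) = 0.07, so P(¬H) = 0.93. With E the 'negative' result, P(E|H) = 0.16 and P(E|¬H) = 0.78.
P(E) = 0.16·0.07 + 0.78·0.93 = 0.011200 + 0.72540 = 0.73660.
By Bayes' theorem, P(H|E) = 0.011200 / 0.73660 = 0.0152. Hence P(¬H|E) = 1 − 0.0152 = 0.9848.

P(¬H | E) ≈ 0.9848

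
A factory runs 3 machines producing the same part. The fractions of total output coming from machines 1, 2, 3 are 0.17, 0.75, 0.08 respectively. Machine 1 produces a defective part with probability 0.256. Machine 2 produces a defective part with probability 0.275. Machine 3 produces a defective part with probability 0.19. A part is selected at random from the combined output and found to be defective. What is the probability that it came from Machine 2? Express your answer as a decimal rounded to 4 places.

Tabulate prior·likelihood by source: [1] prior 0.17, lik 0.256, product 0.04352; [2] prior 0.75, lik 0.275, product 0.2063; [3] prior 0.08, lik 0.19, product 0.01520.
Normalizing constant = 0.26497; the posterior for Machine 2 is its product over the sum, 0.2063/0.26497 = 0.7784.

Posterior probability ≈ 0.7784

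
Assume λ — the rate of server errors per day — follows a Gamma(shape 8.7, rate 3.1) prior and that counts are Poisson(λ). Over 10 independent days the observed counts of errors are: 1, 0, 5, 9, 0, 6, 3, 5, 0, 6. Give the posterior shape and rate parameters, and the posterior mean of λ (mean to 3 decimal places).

Posterior: Gamma(shape=43.7, rate=13.1); mean ≈ 3.336

The Poisson likelihood adds the total count to the shape and the number of exposure periods to the rate. Here ∑xᵢ = 35 and n = 10, so shape 8.7→43.7 and rate 3.1→13.1.
Posterior mean = shape/rate = 43.7/13.1 = 3.336.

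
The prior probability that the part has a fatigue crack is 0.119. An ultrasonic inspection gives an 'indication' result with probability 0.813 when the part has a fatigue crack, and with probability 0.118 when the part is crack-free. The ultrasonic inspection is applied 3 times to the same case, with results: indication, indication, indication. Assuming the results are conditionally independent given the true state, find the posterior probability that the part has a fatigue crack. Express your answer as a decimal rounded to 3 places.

Posterior P(H) ≈ 0.978

Let H be the event that the part has a fatigue crack; start with P(H) = 0.119. P('indication'|H) = 0.813, P('indication'|¬H) = 0.118.
Update on result 1 ('indication'): P(H) ← 0.813·0.1190 / (0.813·0.1190 + 0.118·0.8810) = 0.096747/0.20070 = 0.4820.
Update on result 2 ('indication'): P(H) ← 0.813·0.4820 / (0.813·0.4820 + 0.118·0.5180) = 0.39190/0.45301 = 0.8651.
Update on result 3 ('indication'): P(H) ← 0.813·0.8651 / (0.813·0.8651 + 0.118·0.1349) = 0.70331/0.71923 = 0.9779.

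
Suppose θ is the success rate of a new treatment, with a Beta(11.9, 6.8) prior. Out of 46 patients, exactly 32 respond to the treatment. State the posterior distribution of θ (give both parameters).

Posterior: Beta(43.9, 20.8)

Observing 32 successes and 14 failures updates Beta(11.9, 6.8) by adding the success and failure counts to the two shape parameters: α = 11.9+32 = 43.9, β = 6.8+14 = 20.8.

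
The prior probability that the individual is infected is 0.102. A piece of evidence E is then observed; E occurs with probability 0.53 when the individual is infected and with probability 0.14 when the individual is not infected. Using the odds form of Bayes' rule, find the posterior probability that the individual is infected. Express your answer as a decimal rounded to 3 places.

Prior odds = 0.102/(1−0.102) = 0.11359.
Likelihood ratio for E = 0.53/0.14 = 3.7857.
Posterior odds = prior odds × LR = 0.43000.
Posterior probability = odds/(1+odds) = 0.43000/1.4300 = 0.301.

Posterior probability ≈ 0.301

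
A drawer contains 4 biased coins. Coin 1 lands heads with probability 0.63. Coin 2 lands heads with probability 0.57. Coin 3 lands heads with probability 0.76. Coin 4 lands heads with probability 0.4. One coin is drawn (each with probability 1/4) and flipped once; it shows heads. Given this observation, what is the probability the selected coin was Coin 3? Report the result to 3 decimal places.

P(heads|C1) = 0.63; P(heads|C2) = 0.57; P(heads|C3) = 0.76; P(heads|C4) = 0.4.
Prior × likelihood for each source: 0.25·0.63=0.1575, 0.25·0.57=0.1425, 0.25·0.76=0.1900, 0.25·0.4=0.1000. Summing gives P(heads) = 0.59000.
P(Coin 3 | heads) = 0.1900 / 0.59000 = 0.322.

Posterior probability ≈ 0.322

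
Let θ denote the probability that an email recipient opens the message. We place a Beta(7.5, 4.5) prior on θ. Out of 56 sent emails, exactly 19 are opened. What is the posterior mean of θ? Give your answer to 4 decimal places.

Posterior mean ≈ 0.3897

Observing 19 successes and 37 failures updates Beta(7.5, 4.5) by adding the success and failure counts to the two shape parameters: α = 7.5+19 = 26.5, β = 4.5+37 = 41.5.
E[θ | data] = 26.5/(26.5+41.5) = 0.3897.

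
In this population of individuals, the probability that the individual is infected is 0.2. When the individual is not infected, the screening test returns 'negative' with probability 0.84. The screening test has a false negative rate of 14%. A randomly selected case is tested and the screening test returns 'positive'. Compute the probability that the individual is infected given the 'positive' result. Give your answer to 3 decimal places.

Let H be the event that the individual is infected. P(H) = 0.2, so P(¬H) = 0.8. With E the 'positive' result, P(E|H) = 0.86 and P(E|¬H) = 0.16.
P(E) = 0.86·0.2 + 0.16·0.8 = 0.17200 + 0.12800 = 0.30000.
By Bayes' theorem, P(H|E) = 0.17200 / 0.30000 = 0.573.

P(H | E) ≈ 0.573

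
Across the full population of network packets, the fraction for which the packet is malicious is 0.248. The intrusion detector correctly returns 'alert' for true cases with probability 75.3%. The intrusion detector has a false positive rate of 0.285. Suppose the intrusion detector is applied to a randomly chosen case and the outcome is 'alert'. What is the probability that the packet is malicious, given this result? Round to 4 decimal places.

P(H | E) ≈ 0.4656

Let H be the event that the packet is malicious. P(H) = 0.248, so P(¬H) = 0.752. With E the 'alert' result, P(E|H) = 0.753 and P(E|¬H) = 0.285.
P(E) = 0.753·0.248 + 0.285·0.752 = 0.18674 + 0.21432 = 0.40106.
By Bayes' theorem, P(H|E) = 0.18674 / 0.40106 = 0.4656.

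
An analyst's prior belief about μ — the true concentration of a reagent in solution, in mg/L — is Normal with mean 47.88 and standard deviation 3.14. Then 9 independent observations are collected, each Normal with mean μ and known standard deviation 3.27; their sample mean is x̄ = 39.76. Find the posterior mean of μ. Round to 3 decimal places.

With known σ, the Normal prior is conjugate. Weight on the data is w = (n/σ²)/(n/σ² + 1/τ₀²) = 0.841680/(0.841680+0.101424) = 0.89246.
Posterior mean = w·x̄ + (1−w)·μ₀ = 0.89246·39.76 + 0.10754·47.88 = 40.633.

Posterior mean ≈ 40.633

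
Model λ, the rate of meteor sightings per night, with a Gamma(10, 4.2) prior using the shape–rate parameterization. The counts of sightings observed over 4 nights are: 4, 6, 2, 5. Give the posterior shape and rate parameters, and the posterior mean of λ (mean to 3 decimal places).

Posterior: Gamma(shape=27, rate=8.2); mean ≈ 3.293

Total count ∑xᵢ = 17 over n = 4 nights.
Gamma is conjugate to the Poisson likelihood: posterior is Gamma(shape = 10+17 = 27, rate = 4.2+4 = 8.2).
E[λ | data] = 27/8.2 = 3.293.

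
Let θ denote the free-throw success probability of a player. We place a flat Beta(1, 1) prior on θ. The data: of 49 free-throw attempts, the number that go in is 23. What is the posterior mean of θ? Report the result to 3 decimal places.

Posterior mean ≈ 0.471

The binomial likelihood is conjugate to the Beta prior: with 23 successes and 26 failures, the posterior is Beta(1+23, 1+26) = Beta(24, 27).
E[θ | data] = 24/(24+27) = 0.471.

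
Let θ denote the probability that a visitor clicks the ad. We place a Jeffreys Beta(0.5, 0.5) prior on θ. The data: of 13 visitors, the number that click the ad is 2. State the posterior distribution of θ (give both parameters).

The binomial likelihood is conjugate to the Beta prior: with 2 successes and 11 failures, the posterior is Beta(0.5+2, 0.5+11) = Beta(2.5, 11.5).

Posterior: Beta(2.5, 11.5)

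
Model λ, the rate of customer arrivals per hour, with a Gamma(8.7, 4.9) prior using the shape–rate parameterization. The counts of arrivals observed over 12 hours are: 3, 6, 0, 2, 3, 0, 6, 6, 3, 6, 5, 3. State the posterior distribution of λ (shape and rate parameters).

Posterior: Gamma(shape=51.7, rate=16.9)

The Poisson likelihood adds the total count to the shape and the number of exposure periods to the rate. Here ∑xᵢ = 43 and n = 12, so shape 8.7→51.7 and rate 4.9→16.9.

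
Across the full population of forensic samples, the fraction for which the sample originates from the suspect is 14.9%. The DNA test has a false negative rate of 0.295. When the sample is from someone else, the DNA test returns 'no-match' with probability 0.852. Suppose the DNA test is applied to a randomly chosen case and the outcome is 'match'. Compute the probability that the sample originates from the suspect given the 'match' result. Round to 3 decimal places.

Write H for 'the sample originates from the suspect'. Prior odds H:¬H = 0.149/0.851 = 0.17509. For the 'match' outcome, the likelihood ratio is 0.705/0.148 = 4.7635.
Posterior odds = 0.17509 × 4.7635 = 0.83403, so P(H|E) = 0.83403/(1+0.83403) = 0.455.

P(H | E) ≈ 0.455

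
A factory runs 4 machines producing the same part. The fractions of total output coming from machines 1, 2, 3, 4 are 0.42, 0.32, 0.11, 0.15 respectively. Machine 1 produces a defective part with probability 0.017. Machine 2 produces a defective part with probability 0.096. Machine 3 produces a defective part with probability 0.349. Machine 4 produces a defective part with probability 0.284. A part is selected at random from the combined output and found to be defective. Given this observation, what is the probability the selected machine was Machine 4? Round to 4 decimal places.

Posterior probability ≈ 0.3584

P(defective|M1) = 0.017; P(defective|M2) = 0.096; P(defective|M3) = 0.349; P(defective|M4) = 0.284.
Prior × likelihood for each source: 0.42·0.017=0.007140, 0.32·0.096=0.03072, 0.11·0.349=0.03839, 0.15·0.284=0.04260. Summing gives P(defective) = 0.11885.
P(Machine 4 | defective) = 0.04260 / 0.11885 = 0.3584.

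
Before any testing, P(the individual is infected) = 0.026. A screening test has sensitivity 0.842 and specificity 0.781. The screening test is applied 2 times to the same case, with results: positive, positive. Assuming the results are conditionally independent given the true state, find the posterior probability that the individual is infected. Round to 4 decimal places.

Let H be the event that the individual is infected; start with P(H) = 0.026. P('positive'|H) = 0.842, P('positive'|¬H) = 0.219.
Update on result 1 ('positive'): P(H) ← 0.842·0.0260 / (0.842·0.0260 + 0.219·0.9740) = 0.021892/0.23520 = 0.0931.
Update on result 2 ('positive'): P(H) ← 0.842·0.0931 / (0.842·0.0931 + 0.219·0.9069) = 0.078373/0.27699 = 0.2829.

Posterior P(H) ≈ 0.2829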